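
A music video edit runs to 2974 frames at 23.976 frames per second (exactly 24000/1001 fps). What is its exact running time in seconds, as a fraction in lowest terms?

Running time = 2974 ÷ (24000/1001) = 2974 × 1001/24000 = 1488487/12000 s.

1488487/12000 seconds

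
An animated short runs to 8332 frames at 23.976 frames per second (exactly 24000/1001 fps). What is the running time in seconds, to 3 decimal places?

Running time = 8332 × 1001/24000 = 2085083/6000 s ≈ 347.514 s.

347.514 seconds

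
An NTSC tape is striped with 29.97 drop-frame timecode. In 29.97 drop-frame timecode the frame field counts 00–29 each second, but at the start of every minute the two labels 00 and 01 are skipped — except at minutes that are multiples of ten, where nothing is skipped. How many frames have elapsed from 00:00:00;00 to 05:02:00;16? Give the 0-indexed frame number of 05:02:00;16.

Complete 10-minute blocks: 30, each 17982 frames → 539460.
Remaining 2 whole minutes in the current block: 1800 + 1 × 1798 = 3598 frames.
Within the current minute: 0 × 30 + 16 − 2 = 14 (labels ;00/;01 skipped at this minute). Total = 539460 + 3598 + 14 = 543072.

543072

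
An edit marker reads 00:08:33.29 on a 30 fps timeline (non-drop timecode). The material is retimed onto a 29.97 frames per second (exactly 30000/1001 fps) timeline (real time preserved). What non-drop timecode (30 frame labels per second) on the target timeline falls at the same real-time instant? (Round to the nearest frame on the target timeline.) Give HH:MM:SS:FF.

Source frame index: (0×3600 + 8×60 + 33) × 30 + 29 = 15419.
Real time: 15419 / (30) = 15419/30 s.
Target frame: (15419/30) × (30000/1001) = 15419000/1001 ≈ 15403.596 → 15404.
At 30 labels/s: frame 15404 → 00:08:33:14.

00:08:33:14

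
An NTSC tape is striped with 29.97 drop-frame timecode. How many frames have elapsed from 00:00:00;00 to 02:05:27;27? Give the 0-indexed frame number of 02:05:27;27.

225611

Complete 10-minute blocks: 12, each 17982 frames → 215784.
Remaining 5 whole minutes in the current block: 1800 + 4 × 1798 = 8992 frames.
Within the current minute: 27 × 30 + 27 − 2 = 835 (labels ;00/;01 skipped at this minute). Total = 215784 + 8992 + 835 = 225611.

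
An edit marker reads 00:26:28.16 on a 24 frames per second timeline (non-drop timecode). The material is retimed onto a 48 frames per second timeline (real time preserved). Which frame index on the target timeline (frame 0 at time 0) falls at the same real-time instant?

Source frame index: (0×3600 + 26×60 + 28) × 24 + 16 = 38128.
Real time: 38128 / (24) = 4766/3 s.
Target frame: (4766/3) × (48) = 76256.

frame 76256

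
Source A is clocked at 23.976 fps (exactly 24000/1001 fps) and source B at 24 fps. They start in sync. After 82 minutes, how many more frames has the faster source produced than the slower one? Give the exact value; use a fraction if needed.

118080/1001 frames

82 min = 4920 s.
A emits 24000/1001 × 4920 = 118080000/1001 frames; B emits 24 × 4920 = 118080.
Difference = 118080/1001 frames (≈ 117.9620); B is ahead of A.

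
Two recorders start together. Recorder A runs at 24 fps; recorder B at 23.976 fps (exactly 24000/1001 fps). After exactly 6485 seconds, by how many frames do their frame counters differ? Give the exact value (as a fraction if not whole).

A emits 24 × 6485 = 155640 frames; B emits 24000/1001 × 6485 = 155640000/1001.
Difference = 155640/1001 frames (≈ 155.4845); B is behind A.

155640/1001 frames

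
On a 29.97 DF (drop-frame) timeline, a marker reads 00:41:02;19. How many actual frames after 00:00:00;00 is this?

Complete 10-minute blocks: 4, each 17982 frames → 71928.
Remaining 1 whole minute in the current block: 1800 + 0 × 1798 = 1800 frames.
Within the current minute: 2 × 30 + 19 − 2 = 77 (labels ;00/;01 skipped at this minute). Total = 71928 + 1800 + 77 = 73805.

73805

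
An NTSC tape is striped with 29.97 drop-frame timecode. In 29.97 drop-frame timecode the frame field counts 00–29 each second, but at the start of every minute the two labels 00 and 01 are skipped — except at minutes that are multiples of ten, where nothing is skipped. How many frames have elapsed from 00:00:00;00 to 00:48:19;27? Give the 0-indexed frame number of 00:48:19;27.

86909

Complete 10-minute blocks: 4, each 17982 frames → 71928.
Remaining 8 whole minutes in the current block: 1800 + 7 × 1798 = 14386 frames.
Within the current minute: 19 × 30 + 27 − 2 = 595 (labels ;00/;01 skipped at this minute). Total = 71928 + 14386 + 595 = 86909.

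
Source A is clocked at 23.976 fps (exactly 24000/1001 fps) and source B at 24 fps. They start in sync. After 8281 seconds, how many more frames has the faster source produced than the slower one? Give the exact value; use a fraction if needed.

A emits 24000/1001 × 8281 = 2184000/11 frames; B emits 24 × 8281 = 198744.
Difference = 2184/11 frames (≈ 198.5455); B is ahead of A.

2184/11 frames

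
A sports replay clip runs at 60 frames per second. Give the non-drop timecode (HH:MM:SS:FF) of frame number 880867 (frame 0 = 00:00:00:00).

04:04:41:07

880867 ÷ 60 = 14681 full seconds, remainder 7 frames.
14681 s = 4 h 4 min 41 s.
Timecode: 04:04:41:07.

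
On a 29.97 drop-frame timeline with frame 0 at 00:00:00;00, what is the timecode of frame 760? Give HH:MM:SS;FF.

00:00:25;10

Each 10-minute DF block holds 10 × 60 × 30 − 9 × 2 = 17982 frames. 760 ÷ 17982 → 0 full blocks, remainder 760.
Within the partial block the first minute is 1800 frames and each further minute 1798, so 0 further minute boundaries passed. Total skipped labels = 18 × 0 + 2 × 0 = 0.
Non-drop label index = 760 + 0 = 760; at 30 labels/s that is 00:00:25:10, i.e. DF 00:00:25;10.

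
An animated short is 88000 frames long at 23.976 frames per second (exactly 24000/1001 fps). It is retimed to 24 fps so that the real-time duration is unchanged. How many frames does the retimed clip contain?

Target frames = source frames × (target rate / source rate) = 88000 × (24)/(24000/1001) = 88000 × 1001/1000 = 88088.

88088 frames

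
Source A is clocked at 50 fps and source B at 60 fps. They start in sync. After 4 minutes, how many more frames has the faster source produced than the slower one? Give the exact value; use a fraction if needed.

2400 frames

4 min = 240 s.
A emits 50 × 240 = 12000 frames; B emits 60 × 240 = 14400.
Difference = 2400 frames; B is ahead of A.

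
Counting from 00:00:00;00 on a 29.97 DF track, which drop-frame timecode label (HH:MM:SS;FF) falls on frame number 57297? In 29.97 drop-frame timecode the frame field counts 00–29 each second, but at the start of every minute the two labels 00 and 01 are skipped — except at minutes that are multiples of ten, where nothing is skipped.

00:31:51;23

Each 10-minute DF block holds 10 × 60 × 30 − 9 × 2 = 17982 frames. 57297 ÷ 17982 → 3 full blocks, remainder 3351.
Within the partial block the first minute is 1800 frames and each further minute 1798, so 1 further minute boundary passed. Total skipped labels = 18 × 3 + 2 × 1 = 56.
Non-drop label index = 57297 + 56 = 57353; at 30 labels/s that is 00:31:51:23, i.e. DF 00:31:51;23.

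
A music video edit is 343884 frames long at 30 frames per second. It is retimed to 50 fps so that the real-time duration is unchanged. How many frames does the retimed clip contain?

Frames at target rate = 343884 × (50) / (30) = 573140.

573140 frames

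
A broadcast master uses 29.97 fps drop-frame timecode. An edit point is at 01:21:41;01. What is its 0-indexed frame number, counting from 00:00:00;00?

146885

As if non-drop at 30 labels/s: (1 × 3600 + 21 × 60 + 41) × 30 + 1 = 147031.
Minute boundaries passed: 81; those not divisible by 10: 81 − 8 = 73; dropped labels = 2 × 73 = 146.
Actual frame index = 147031 − 146 = 146885.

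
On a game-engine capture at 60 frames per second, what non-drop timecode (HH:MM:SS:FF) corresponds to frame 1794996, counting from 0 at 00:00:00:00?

08:18:36:36

1794996 ÷ 60 = 29916 full seconds, remainder 36 frames.
29916 s = 8 h 18 min 36 s.
Timecode: 08:18:36:36.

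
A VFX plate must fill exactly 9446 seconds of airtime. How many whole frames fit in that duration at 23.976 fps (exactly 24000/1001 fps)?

226477 frames

Frames = 9446 × 24000/1001 = 226704000/1001 ≈ 226477.5225.
Complete frames: 226477.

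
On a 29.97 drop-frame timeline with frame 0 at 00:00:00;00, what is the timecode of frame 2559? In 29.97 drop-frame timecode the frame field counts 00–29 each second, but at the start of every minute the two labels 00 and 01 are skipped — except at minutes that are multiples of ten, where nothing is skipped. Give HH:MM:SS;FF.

Ten DF minutes hold 17982 frames, so frame 2559 lies in block 0 (frames 0–17981) with 2559 frames into that block.
The block's first minute is 1800 frames and the rest 1798 each; 2559 frames reaches minute 1, so 0 × 18 + 1 × 2 = 2 labels have been skipped so far.
Adding those back, label number 2559 + 2 = 2561 at 30 labels/s is 85 s + 11 f = 0 h 1 min 25 s frame 11, i.e. 00:01:25;11.

00:01:25;11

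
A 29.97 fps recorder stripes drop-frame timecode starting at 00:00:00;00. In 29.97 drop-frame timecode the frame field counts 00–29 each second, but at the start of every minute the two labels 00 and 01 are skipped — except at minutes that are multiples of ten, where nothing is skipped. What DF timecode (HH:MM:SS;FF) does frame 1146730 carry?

10:37:42;18

Each 10-minute DF block holds 10 × 60 × 30 − 9 × 2 = 17982 frames. 1146730 ÷ 17982 → 63 full blocks, remainder 13864.
Within the partial block the first minute is 1800 frames and each further minute 1798, so 7 further minute boundaries passed. Total skipped labels = 18 × 63 + 2 × 7 = 1148.
Non-drop label index = 1146730 + 1148 = 1147878; at 30 labels/s that is 10:37:42:18, i.e. DF 10:37:42;18.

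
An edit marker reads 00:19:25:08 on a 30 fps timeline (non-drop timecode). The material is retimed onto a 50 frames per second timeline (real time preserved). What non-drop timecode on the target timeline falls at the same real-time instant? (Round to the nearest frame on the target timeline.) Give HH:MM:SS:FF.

00:19:25:13

Source frame index: (0×3600 + 19×60 + 25) × 30 + 8 = 34958.
Real time: 34958 / (30) = 17479/15 s.
Target frame: (17479/15) × (50) = 174790/3 ≈ 58263.333 → 58263.
At 50 labels/s: frame 58263 → 00:19:25:13.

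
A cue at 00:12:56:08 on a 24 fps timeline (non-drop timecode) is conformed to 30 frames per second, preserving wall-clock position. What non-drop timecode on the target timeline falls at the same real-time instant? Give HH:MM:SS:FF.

00:12:56:10

Source frame index: (0×3600 + 12×60 + 56) × 24 + 8 = 18632.
Real time: 18632 / (24) = 2329/3 s.
Target frame: (2329/3) × (30) = 23290.
At 30 labels/s: frame 23290 → 00:12:56:10.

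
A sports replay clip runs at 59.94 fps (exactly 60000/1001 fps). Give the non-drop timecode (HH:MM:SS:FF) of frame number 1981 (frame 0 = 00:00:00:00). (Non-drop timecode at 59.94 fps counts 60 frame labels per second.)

00:00:33:01

1981 ÷ 60 = 33 full seconds, remainder 1 frame.
33 s = 0 h 0 min 33 s.
Timecode: 00:00:33:01.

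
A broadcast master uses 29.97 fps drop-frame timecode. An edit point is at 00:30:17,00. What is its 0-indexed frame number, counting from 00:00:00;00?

54456

As if non-drop at 30 labels/s: (0 × 3600 + 30 × 60 + 17) × 30 + 0 = 54510.
Minute boundaries passed: 30; those not divisible by 10: 30 − 3 = 27; dropped labels = 2 × 27 = 54.
Actual frame index = 54510 − 54 = 54456.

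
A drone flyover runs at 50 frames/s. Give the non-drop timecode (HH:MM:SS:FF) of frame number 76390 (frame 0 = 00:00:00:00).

76390 ÷ 50 = 1527 full seconds, remainder 40 frames.
1527 s = 0 h 25 min 27 s.
Timecode: 00:25:27:40.

00:25:27:40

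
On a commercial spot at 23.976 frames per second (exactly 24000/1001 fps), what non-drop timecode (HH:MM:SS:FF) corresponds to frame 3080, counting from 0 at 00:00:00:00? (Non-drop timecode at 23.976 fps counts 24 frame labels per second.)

00:02:08:08

3080 ÷ 24 = 128 full seconds, remainder 8 frames.
128 s = 0 h 2 min 8 s.
Timecode: 00:02:08:08.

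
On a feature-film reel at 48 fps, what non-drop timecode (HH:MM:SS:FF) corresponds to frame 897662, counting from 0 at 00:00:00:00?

05:11:41:14

897662 ÷ 48 = 18701 full seconds, remainder 14 frames.
18701 s = 5 h 11 min 41 s.
Timecode: 05:11:41:14.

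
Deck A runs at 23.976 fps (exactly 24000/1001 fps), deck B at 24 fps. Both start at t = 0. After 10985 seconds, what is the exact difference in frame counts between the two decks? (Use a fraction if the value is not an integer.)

A emits 24000/1001 × 10985 = 20280000/77 frames; B emits 24 × 10985 = 263640.
Difference = 20280/77 frames (≈ 263.3766); B is ahead of A.

20280/77 frames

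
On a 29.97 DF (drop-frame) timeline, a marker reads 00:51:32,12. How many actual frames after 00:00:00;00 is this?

As if non-drop at 30 labels/s: (0 × 3600 + 51 × 60 + 32) × 30 + 12 = 92772.
Minute boundaries passed: 51; those not divisible by 10: 51 − 5 = 46; dropped labels = 2 × 46 = 92.
Actual frame index = 92772 − 92 = 92680.

92680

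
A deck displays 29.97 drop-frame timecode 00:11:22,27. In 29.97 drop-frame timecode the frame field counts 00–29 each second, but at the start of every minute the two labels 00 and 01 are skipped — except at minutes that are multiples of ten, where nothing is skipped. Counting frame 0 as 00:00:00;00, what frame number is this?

As if non-drop at 30 labels/s: (0 × 3600 + 11 × 60 + 22) × 30 + 27 = 20487.
Minute boundaries passed: 11; those not divisible by 10: 11 − 1 = 10; dropped labels = 2 × 10 = 20.
Actual frame index = 20487 − 20 = 20467.

20467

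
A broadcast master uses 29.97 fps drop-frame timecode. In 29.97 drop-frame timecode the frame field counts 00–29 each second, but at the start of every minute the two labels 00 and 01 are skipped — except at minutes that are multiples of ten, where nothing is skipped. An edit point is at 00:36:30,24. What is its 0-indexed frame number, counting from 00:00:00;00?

Complete 10-minute blocks: 3, each 17982 frames → 53946.
Remaining 6 whole minutes in the current block: 1800 + 5 × 1798 = 10790 frames.
Within the current minute: 30 × 30 + 24 − 2 = 922 (labels ;00/;01 skipped at this minute). Total = 53946 + 10790 + 922 = 65658.

65658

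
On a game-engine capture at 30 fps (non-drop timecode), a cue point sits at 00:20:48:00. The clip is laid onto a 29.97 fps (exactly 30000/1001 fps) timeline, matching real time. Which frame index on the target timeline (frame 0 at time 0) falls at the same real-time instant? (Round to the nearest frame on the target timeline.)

Source frame index: (0×3600 + 20×60 + 48) × 30 + 0 = 37440.
Real time: 37440 / (30) = 1248 s.
Target frame: (1248) × (30000/1001) = 2880000/77 ≈ 37402.597 → 37403.

frame 37403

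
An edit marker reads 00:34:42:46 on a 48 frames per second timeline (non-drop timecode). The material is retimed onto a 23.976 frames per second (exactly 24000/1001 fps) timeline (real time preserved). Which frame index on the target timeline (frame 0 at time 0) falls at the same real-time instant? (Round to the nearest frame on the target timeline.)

frame 49941

Source frame index: (0×3600 + 34×60 + 42) × 48 + 46 = 99982.
Real time: 99982 / (48) = 49991/24 s.
Target frame: (49991/24) × (24000/1001) = 49991000/1001 ≈ 49941.059 → 49941.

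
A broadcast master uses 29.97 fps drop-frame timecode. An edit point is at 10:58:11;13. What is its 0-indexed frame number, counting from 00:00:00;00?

1183557

Complete 10-minute blocks: 65, each 17982 frames → 1168830.
Remaining 8 whole minutes in the current block: 1800 + 7 × 1798 = 14386 frames.
Within the current minute: 11 × 30 + 13 − 2 = 341 (labels ;00/;01 skipped at this minute). Total = 1168830 + 14386 + 341 = 1183557.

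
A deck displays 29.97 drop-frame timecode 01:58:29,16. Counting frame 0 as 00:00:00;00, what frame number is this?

213072

Complete 10-minute blocks: 11, each 17982 frames → 197802.
Remaining 8 whole minutes in the current block: 1800 + 7 × 1798 = 14386 frames.
Within the current minute: 29 × 30 + 16 − 2 = 884 (labels ;00/;01 skipped at this minute). Total = 197802 + 14386 + 884 = 213072.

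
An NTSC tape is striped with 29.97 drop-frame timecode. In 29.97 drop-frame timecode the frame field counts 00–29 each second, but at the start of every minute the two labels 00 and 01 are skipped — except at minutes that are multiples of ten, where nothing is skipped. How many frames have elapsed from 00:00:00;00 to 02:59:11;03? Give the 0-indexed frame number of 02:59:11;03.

322209

As if non-drop at 30 labels/s: (2 × 3600 + 59 × 60 + 11) × 30 + 3 = 322533.
Minute boundaries passed: 179; those not divisible by 10: 179 − 17 = 162; dropped labels = 2 × 162 = 324.
Actual frame index = 322533 − 324 = 322209.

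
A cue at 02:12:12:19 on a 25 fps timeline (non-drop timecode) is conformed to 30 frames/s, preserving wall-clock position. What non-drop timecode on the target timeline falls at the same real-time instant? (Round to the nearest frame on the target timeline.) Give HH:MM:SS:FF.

02:12:12:23

Source frame index: (2×3600 + 12×60 + 12) × 25 + 19 = 198319.
Real time: 198319 / (25) = 198319/25 s.
Target frame: (198319/25) × (30) = 1189914/5 ≈ 237982.800 → 237983.
At 30 labels/s: frame 237983 → 02:12:12:23.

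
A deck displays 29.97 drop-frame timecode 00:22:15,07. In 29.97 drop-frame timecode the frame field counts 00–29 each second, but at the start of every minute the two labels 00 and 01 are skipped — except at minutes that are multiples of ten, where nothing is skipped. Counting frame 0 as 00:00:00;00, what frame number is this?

As if non-drop at 30 labels/s: (0 × 3600 + 22 × 60 + 15) × 30 + 7 = 40057.
Minute boundaries passed: 22; those not divisible by 10: 22 − 2 = 20; dropped labels = 2 × 20 = 40.
Actual frame index = 40057 − 40 = 40017.

40017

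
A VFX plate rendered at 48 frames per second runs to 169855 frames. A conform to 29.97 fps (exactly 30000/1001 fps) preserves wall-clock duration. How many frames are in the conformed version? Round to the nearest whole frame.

Frames at target rate = 169855 × (30000/1001) / (48) = 15165625/143 ≈ 106053.322.
Nearest whole frame: 106053.

106053 frames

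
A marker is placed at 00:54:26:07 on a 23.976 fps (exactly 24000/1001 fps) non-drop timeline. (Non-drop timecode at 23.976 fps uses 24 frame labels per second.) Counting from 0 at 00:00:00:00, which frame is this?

Total seconds to the label: (0 × 3600 + 54 × 60 + 26) = 3266.
Frame index = 3266 × 24 + 7 = 78391.

78391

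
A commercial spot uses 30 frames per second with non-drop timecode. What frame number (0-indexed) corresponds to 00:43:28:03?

78243

Total seconds to the label: (0 × 3600 + 43 × 60 + 28) = 2608.
Frame index = 2608 × 30 + 3 = 78243.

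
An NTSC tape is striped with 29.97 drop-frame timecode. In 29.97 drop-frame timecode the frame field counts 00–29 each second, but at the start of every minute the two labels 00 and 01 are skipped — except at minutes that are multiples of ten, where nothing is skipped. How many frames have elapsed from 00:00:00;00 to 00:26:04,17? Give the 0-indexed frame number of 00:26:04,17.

Complete 10-minute blocks: 2, each 17982 frames → 35964.
Remaining 6 whole minutes in the current block: 1800 + 5 × 1798 = 10790 frames.
Within the current minute: 4 × 30 + 17 − 2 = 135 (labels ;00/;01 skipped at this minute). Total = 35964 + 10790 + 135 = 46889.

46889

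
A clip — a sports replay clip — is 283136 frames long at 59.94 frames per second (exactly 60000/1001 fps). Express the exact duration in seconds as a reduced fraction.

8856848/1875 seconds

Running time = 283136 ÷ (60000/1001) = 283136 × 1001/60000 = 8856848/1875 s.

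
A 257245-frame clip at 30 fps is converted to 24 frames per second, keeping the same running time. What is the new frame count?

Target frames = source frames × (target rate / source rate) = 257245 × (24)/(30) = 257245 × 4/5 = 205796.

205796 frames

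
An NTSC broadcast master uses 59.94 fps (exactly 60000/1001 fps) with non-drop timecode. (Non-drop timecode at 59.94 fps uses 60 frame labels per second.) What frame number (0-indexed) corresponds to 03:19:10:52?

717052

Total seconds to the label: (3 × 3600 + 19 × 60 + 10) = 11950.
Frame index = 11950 × 60 + 52 = 717052.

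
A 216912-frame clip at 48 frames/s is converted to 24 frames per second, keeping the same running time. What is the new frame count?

108456 frames

Target frames = source frames × (target rate / source rate) = 216912 × (24)/(48) = 216912 × 1/2 = 108456.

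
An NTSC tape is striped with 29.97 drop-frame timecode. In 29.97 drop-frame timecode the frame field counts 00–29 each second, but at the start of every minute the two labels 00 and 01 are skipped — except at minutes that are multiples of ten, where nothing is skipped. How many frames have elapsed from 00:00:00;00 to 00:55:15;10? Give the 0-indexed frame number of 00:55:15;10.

99360

Complete 10-minute blocks: 5, each 17982 frames → 89910.
Remaining 5 whole minutes in the current block: 1800 + 4 × 1798 = 8992 frames.
Within the current minute: 15 × 30 + 10 − 2 = 458 (labels ;00/;01 skipped at this minute). Total = 89910 + 8992 + 458 = 99360.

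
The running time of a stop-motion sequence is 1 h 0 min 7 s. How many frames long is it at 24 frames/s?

86568 frames

1 h 0 min 7 s = 3607 s.
Frames = 3607 × 24 = 86568.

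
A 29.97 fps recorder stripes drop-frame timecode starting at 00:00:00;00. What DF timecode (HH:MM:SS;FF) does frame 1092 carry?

Each 10-minute DF block holds 10 × 60 × 30 − 9 × 2 = 17982 frames. 1092 ÷ 17982 → 0 full blocks, remainder 1092.
Within the partial block the first minute is 1800 frames and each further minute 1798, so 0 further minute boundaries passed. Total skipped labels = 18 × 0 + 2 × 0 = 0.
Non-drop label index = 1092 + 0 = 1092; at 30 labels/s that is 00:00:36:12, i.e. DF 00:00:36;12.

00:00:36;12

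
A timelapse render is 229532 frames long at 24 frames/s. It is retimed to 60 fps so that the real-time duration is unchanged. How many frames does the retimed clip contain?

573830 frames

Target frames = source frames × (target rate / source rate) = 229532 × (60)/(24) = 229532 × 5/2 = 573830.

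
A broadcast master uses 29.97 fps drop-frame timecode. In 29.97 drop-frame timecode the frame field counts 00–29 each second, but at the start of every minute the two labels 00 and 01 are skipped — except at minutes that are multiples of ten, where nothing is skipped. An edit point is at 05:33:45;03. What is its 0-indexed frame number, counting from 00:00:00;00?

Complete 10-minute blocks: 33, each 17982 frames → 593406.
Remaining 3 whole minutes in the current block: 1800 + 2 × 1798 = 5396 frames.
Within the current minute: 45 × 30 + 3 − 2 = 1351 (labels ;00/;01 skipped at this minute). Total = 593406 + 5396 + 1351 = 600153.

600153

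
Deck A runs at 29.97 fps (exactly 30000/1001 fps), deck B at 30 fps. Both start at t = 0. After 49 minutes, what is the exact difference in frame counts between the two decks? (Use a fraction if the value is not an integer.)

49 min = 2940 s.
A emits 30000/1001 × 2940 = 12600000/143 frames; B emits 30 × 2940 = 88200.
Difference = 12600/143 frames (≈ 88.1119); B is ahead of A.

12600/143 frames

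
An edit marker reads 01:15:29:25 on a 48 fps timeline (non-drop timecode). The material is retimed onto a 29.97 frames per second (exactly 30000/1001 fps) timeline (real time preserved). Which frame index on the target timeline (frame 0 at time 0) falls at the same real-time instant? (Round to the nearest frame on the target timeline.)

frame 135750

Source frame index: (1×3600 + 15×60 + 29) × 48 + 25 = 217417.
Real time: 217417 / (48) = 217417/48 s.
Target frame: (217417/48) × (30000/1001) = 135885625/1001 ≈ 135749.875 → 135750.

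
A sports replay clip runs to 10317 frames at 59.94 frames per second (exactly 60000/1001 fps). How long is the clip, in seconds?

172.12195 seconds

Running time = 10317 / (60000/1001) = 172.12195 s.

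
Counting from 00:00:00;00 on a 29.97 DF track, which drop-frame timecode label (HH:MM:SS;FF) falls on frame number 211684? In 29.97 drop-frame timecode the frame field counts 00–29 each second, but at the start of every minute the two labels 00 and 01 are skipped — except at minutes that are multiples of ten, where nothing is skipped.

Each 10-minute DF block holds 10 × 60 × 30 − 9 × 2 = 17982 frames. 211684 ÷ 17982 → 11 full blocks, remainder 13882.
Within the partial block the first minute is 1800 frames and each further minute 1798, so 7 further minute boundaries passed. Total skipped labels = 18 × 11 + 2 × 7 = 212.
Non-drop label index = 211684 + 212 = 211896; at 30 labels/s that is 01:57:43:06, i.e. DF 01:57:43;06.

01:57:43;06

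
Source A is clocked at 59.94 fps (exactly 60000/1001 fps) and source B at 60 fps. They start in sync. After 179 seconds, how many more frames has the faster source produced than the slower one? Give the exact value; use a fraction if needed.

10740/1001 frames

A emits 60000/1001 × 179 = 10740000/1001 frames; B emits 60 × 179 = 10740.
Difference = 10740/1001 frames (≈ 10.7293); B is ahead of A.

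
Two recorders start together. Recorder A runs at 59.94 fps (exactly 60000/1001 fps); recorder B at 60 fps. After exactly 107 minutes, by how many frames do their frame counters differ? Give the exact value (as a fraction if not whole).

107 min = 6420 s.
A emits 60000/1001 × 6420 = 385200000/1001 frames; B emits 60 × 6420 = 385200.
Difference = 385200/1001 frames (≈ 384.8152); B is ahead of A.

385200/1001 frames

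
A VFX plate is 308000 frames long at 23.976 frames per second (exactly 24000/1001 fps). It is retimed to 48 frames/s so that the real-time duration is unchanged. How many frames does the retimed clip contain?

Target frames = source frames × (target rate / source rate) = 308000 × (48)/(24000/1001) = 308000 × 1001/500 = 616616.

616616 frames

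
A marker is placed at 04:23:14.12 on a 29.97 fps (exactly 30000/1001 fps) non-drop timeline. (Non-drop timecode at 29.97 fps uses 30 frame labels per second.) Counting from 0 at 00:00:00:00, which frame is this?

473832

Total seconds to the label: (4 × 3600 + 23 × 60 + 14) = 15794.
Frame index = 15794 × 30 + 12 = 473832.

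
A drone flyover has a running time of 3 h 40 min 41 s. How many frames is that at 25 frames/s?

3 h 40 min 41 s = 13241 s.
Frames = 13241 × 25 = 331025.

331025 frames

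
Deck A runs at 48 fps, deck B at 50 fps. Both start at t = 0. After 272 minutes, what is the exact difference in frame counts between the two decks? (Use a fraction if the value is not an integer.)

32640 frames

272 min = 16320 s.
A emits 48 × 16320 = 783360 frames; B emits 50 × 16320 = 816000.
Difference = 32640 frames; B is ahead of A.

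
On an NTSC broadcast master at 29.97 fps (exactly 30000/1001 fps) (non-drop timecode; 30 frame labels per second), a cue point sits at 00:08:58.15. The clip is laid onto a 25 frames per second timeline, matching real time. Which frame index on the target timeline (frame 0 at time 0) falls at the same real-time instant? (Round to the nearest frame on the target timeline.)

Source frame index: (0×3600 + 8×60 + 58) × 30 + 15 = 16155.
Real time: 16155 / (30000/1001) = 1078077/2000 s.
Target frame: (1078077/2000) × (25) = 1078077/80 ≈ 13475.962 → 13476.

frame 13476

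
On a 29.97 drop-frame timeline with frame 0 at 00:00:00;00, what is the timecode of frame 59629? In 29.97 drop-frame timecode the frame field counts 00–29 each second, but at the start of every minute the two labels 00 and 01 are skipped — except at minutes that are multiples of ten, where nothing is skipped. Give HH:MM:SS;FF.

00:33:09;19

Ten DF minutes hold 17982 frames, so frame 59629 lies in block 3 (frames 53946–71927) with 5683 frames into that block.
The block's first minute is 1800 frames and the rest 1798 each; 5683 frames reaches minute 3, so 3 × 18 + 3 × 2 = 60 labels have been skipped so far.
Adding those back, label number 59629 + 60 = 59689 at 30 labels/s is 1989 s + 19 f = 0 h 33 min 9 s frame 19, i.e. 00:33:09;19.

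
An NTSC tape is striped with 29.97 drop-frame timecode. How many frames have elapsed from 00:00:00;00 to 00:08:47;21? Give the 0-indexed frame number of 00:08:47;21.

15815

As if non-drop at 30 labels/s: (0 × 3600 + 8 × 60 + 47) × 30 + 21 = 15831.
Minute boundaries passed: 8; those not divisible by 10: 8 − 0 = 8; dropped labels = 2 × 8 = 16.
Actual frame index = 15831 − 16 = 15815.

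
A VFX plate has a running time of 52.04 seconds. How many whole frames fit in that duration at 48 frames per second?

2497 frames

Frames = 52.04 × 48 = 62448/25 ≈ 2497.9200.
Complete frames: 2497.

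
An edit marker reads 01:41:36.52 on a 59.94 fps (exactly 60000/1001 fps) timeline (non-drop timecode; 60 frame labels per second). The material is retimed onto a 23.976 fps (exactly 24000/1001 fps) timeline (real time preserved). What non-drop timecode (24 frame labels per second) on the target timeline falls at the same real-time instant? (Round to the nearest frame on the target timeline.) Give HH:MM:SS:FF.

01:41:36:21

Source frame index: (1×3600 + 41×60 + 36) × 60 + 52 = 365812.
Real time: 365812 / (60000/1001) = 91544453/15000 s.
Target frame: (91544453/15000) × (24000/1001) = 731624/5 ≈ 146324.800 → 146325.
At 24 labels/s: frame 146325 → 01:41:36:21.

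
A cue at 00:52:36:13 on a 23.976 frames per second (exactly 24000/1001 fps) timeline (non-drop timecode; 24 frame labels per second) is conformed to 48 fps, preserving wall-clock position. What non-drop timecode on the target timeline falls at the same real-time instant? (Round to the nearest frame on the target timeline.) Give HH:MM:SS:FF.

Source frame index: (0×3600 + 52×60 + 36) × 24 + 13 = 75757.
Real time: 75757 / (24000/1001) = 75832757/24000 s.
Target frame: (75832757/24000) × (48) = 75832757/500 ≈ 151665.514 → 151666.
At 48 labels/s: frame 151666 → 00:52:39:34.

00:52:39:34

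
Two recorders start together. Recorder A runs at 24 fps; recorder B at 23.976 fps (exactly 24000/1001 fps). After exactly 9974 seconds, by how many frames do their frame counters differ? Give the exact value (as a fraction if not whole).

A emits 24 × 9974 = 239376 frames; B emits 24000/1001 × 9974 = 239376000/1001.
Difference = 239376/1001 frames (≈ 239.1369); B is behind A.

239376/1001 frames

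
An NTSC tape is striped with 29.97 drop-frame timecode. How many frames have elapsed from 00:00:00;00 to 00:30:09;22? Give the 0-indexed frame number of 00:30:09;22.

As if non-drop at 30 labels/s: (0 × 3600 + 30 × 60 + 9) × 30 + 22 = 54292.
Minute boundaries passed: 30; those not divisible by 10: 30 − 3 = 27; dropped labels = 2 × 27 = 54.
Actual frame index = 54292 − 54 = 54238.

54238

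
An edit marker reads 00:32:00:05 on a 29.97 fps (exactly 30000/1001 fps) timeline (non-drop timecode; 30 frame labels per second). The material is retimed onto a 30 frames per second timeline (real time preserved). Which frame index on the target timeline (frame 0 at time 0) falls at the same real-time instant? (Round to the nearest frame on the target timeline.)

Source frame index: (0×3600 + 32×60 + 0) × 30 + 5 = 57605.
Real time: 57605 / (30000/1001) = 11532521/6000 s.
Target frame: (11532521/6000) × (30) = 11532521/200 ≈ 57662.605 → 57663.

frame 57663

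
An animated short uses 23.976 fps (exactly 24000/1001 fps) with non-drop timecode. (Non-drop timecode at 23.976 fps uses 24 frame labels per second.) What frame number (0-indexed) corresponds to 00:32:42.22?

47110

Total seconds to the label: (0 × 3600 + 32 × 60 + 42) = 1962.
Frame index = 1962 × 24 + 22 = 47110.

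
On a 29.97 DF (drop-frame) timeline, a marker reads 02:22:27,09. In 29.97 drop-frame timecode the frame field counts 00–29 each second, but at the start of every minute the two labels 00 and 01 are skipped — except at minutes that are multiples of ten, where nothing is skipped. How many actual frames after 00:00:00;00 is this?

256163

As if non-drop at 30 labels/s: (2 × 3600 + 22 × 60 + 27) × 30 + 9 = 256419.
Minute boundaries passed: 142; those not divisible by 10: 142 − 14 = 128; dropped labels = 2 × 128 = 256.
Actual frame index = 256419 − 256 = 256163.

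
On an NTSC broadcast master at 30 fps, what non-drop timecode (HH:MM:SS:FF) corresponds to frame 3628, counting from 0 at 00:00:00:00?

3628 ÷ 30 = 120 full seconds, remainder 28 frames.
120 s = 0 h 2 min 0 s.
Timecode: 00:02:00:28.

00:02:00:28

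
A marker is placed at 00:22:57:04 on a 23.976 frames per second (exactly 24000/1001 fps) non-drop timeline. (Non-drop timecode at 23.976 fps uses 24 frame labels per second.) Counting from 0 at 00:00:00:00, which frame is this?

33052

Total seconds to the label: (0 × 3600 + 22 × 60 + 57) = 1377.
Frame index = 1377 × 24 + 4 = 33052.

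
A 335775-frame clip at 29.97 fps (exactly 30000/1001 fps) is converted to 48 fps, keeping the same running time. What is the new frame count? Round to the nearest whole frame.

Frames at target rate = 335775 × (48) / (30000/1001) = 13444431/25 ≈ 537777.240.
Nearest whole frame: 537777.

537777 frames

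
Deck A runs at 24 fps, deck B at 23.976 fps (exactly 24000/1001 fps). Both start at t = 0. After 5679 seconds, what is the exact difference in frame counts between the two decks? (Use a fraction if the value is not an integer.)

A emits 24 × 5679 = 136296 frames; B emits 24000/1001 × 5679 = 136296000/1001.
Difference = 136296/1001 frames (≈ 136.1598); B is behind A.

136296/1001 frames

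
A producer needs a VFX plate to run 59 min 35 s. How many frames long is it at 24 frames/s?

59 min 35 s = 3575 s.
Frames = 3575 × 24 = 85800.

85800 frames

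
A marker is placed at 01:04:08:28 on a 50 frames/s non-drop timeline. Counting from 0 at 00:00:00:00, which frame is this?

Total seconds to the label: (1 × 3600 + 4 × 60 + 8) = 3848.
Frame index = 3848 × 50 + 28 = 192428.

frame 192428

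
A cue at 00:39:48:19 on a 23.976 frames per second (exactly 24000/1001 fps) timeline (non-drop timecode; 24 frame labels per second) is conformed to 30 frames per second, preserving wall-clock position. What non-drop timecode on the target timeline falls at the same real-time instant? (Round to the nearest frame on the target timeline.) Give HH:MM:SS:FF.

Source frame index: (0×3600 + 39×60 + 48) × 24 + 19 = 57331.
Real time: 57331 / (24000/1001) = 57388331/24000 s.
Target frame: (57388331/24000) × (30) = 57388331/800 ≈ 71735.414 → 71735.
At 30 labels/s: frame 71735 → 00:39:51:05.

00:39:51:05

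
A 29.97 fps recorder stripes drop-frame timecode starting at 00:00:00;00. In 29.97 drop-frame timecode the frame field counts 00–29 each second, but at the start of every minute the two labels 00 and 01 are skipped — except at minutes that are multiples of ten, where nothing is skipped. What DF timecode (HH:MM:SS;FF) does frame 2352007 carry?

Each 10-minute DF block holds 10 × 60 × 30 − 9 × 2 = 17982 frames. 2352007 ÷ 17982 → 130 full blocks, remainder 14347.
Within the partial block the first minute is 1800 frames and each further minute 1798, so 7 further minute boundaries passed. Total skipped labels = 18 × 130 + 2 × 7 = 2354.
Non-drop label index = 2352007 + 2354 = 2354361; at 30 labels/s that is 21:47:58:21, i.e. DF 21:47:58;21.

21:47:58;21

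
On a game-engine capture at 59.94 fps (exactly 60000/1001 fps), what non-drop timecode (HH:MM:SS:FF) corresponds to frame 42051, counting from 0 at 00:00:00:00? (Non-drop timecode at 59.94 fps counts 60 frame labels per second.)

42051 ÷ 60 = 700 full seconds, remainder 51 frames.
700 s = 0 h 11 min 40 s.
Timecode: 00:11:40:51.

00:11:40:51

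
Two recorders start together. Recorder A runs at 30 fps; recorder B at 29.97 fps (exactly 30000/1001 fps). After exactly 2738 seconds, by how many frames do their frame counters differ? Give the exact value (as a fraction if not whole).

A emits 30 × 2738 = 82140 frames; B emits 30000/1001 × 2738 = 82140000/1001.
Difference = 82140/1001 frames (≈ 82.0579); B is behind A.

82140/1001 frames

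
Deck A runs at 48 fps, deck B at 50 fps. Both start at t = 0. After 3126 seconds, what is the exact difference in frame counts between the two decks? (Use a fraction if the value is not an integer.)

6252 frames

A emits 48 × 3126 = 150048 frames; B emits 50 × 3126 = 156300.
Difference = 6252 frames; B is ahead of A.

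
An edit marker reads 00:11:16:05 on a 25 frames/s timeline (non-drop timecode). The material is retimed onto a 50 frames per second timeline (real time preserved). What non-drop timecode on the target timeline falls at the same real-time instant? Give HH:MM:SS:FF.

Source frame index: (0×3600 + 11×60 + 16) × 25 + 5 = 16905.
Real time: 16905 / (25) = 3381/5 s.
Target frame: (3381/5) × (50) = 33810.
At 50 labels/s: frame 33810 → 00:11:16:10.

00:11:16:10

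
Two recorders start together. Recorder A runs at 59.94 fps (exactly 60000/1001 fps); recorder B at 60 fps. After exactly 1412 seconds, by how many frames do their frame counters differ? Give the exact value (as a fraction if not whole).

84720/1001 frames

A emits 60000/1001 × 1412 = 84720000/1001 frames; B emits 60 × 1412 = 84720.
Difference = 84720/1001 frames (≈ 84.6354); B is ahead of A.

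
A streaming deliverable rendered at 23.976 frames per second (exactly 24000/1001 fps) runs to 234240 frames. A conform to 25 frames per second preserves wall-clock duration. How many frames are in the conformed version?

Target frames = source frames × (target rate / source rate) = 234240 × (25)/(24000/1001) = 234240 × 1001/960 = 244244.

244244 frames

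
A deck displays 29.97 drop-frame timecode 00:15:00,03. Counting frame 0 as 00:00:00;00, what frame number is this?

26975

Complete 10-minute blocks: 1, each 17982 frames → 17982.
Remaining 5 whole minutes in the current block: 1800 + 4 × 1798 = 8992 frames.
Within the current minute: 0 × 30 + 3 − 2 = 1 (labels ;00/;01 skipped at this minute). Total = 17982 + 8992 + 1 = 26975.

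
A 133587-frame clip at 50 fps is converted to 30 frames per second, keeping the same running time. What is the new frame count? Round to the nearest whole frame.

Frames at target rate = 133587 × (30) / (50) = 400761/5 ≈ 80152.200.
Nearest whole frame: 80152.

80152 frames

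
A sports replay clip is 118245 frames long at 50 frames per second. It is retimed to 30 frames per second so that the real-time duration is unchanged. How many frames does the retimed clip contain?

Target frames = source frames × (target rate / source rate) = 118245 × (30)/(50) = 118245 × 3/5 = 70947.

70947 frames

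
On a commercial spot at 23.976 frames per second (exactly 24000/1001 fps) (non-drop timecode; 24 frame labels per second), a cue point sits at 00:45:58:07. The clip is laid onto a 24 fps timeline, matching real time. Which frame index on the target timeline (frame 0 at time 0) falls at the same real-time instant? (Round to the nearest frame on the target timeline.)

Source frame index: (0×3600 + 45×60 + 58) × 24 + 7 = 66199.
Real time: 66199 / (24000/1001) = 66265199/24000 s.
Target frame: (66265199/24000) × (24) = 66265199/1000 ≈ 66265.199 → 66265.

frame 66265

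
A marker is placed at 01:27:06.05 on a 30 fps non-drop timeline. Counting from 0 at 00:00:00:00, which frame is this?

156785

Total seconds to the label: (1 × 3600 + 27 × 60 + 6) = 5226.
Frame index = 5226 × 30 + 5 = 156785.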